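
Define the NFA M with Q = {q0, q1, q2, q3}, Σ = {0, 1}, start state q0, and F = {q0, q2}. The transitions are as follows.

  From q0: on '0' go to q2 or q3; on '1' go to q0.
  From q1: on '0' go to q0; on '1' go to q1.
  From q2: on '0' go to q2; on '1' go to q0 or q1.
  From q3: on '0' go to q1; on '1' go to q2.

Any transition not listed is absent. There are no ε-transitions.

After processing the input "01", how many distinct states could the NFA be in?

3

Start in {q0}.
Read '0': q0→{q2, q3}; now {q2, q3}.
Read '1': q2→{q0, q1}, q3→{q2}; now {q0, q1, q2}.
That set has 3 states.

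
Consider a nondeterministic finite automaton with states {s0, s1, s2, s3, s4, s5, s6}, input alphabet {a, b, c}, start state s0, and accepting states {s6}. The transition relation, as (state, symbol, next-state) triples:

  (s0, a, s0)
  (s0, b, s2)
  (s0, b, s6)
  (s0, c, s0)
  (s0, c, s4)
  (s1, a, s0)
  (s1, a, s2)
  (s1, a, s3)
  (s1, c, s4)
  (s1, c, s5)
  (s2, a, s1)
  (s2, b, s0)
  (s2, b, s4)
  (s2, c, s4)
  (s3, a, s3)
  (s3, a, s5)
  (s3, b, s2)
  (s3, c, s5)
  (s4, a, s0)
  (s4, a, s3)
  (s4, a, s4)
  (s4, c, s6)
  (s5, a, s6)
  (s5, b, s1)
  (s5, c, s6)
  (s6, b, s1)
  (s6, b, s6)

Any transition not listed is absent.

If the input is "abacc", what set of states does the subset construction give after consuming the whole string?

{s6}

Start in {s0}.
Read 'a': s0→{s0}; now {s0}.
Read 'b': s0→{s2, s6}; now {s2, s6}.
Read 'a': s2→{s1}, s6→∅; now {s1}.
Read 'c': s1→{s4, s5}; now {s4, s5}.
Read 'c': s4→{s6}, s5→{s6}; now {s6}.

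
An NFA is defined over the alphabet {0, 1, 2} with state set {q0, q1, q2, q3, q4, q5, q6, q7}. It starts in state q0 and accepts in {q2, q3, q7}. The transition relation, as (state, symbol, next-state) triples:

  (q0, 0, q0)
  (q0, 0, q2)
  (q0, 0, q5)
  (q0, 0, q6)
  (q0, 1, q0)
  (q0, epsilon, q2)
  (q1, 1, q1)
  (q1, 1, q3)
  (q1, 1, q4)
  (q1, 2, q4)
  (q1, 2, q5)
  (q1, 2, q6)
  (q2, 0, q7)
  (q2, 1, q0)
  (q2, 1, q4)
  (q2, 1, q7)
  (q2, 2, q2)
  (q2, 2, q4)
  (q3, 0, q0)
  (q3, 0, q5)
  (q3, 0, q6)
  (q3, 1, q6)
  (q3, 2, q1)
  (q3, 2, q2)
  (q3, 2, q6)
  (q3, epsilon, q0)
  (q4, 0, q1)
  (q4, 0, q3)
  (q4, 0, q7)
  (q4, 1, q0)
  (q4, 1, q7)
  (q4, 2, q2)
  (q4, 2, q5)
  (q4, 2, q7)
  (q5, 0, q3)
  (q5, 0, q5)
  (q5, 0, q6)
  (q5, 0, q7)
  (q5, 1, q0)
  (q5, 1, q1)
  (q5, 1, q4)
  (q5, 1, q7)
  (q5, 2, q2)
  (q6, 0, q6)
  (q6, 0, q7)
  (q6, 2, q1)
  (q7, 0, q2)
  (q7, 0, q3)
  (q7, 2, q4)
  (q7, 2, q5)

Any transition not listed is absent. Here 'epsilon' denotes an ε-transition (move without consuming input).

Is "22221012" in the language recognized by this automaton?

Start: ε-closure({q0}) = {q0, q2}.
Read '2': q0→∅, q2→{q2, q4}; now {q2, q4}.
Read '2': q2→{q2, q4}, q4→{q2, q5, q7}; now {q2, q4, q5, q7}.
Read '2': q2→{q2, q4}, q4→{q2, q5, q7}, q5→{q2}, q7→{q4, q5}; now {q2, q4, q5, q7}.
Read '2': q2→{q2, q4}, q4→{q2, q5, q7}, q5→{q2}, q7→{q4, q5}; now {q2, q4, q5, q7}.
Read '1': q2→{q0, q4, q7}, q4→{q0, q7}, q5→{q0, q1, q4, q7}, q7→∅; union {q0, q1, q4, q7}; ε-closure = {q0, q1, q2, q4, q7}.
Read '0': q0→{q0, q2, q5, q6}, q1→∅, q2→{q7}, q4→{q1, q3, q7}, q7→{q2, q3}; now {q0, q1, q2, q3, q5, q6, q7}.
Read '1': q0→{q0}, q1→{q1, q3, q4}, q2→{q0, q4, q7}, q3→{q6}, q5→{q0, q1, q4, q7}, q6→∅, q7→∅; union {q0, q1, q3, q4, q6, q7}; ε-closure = {q0, q1, q2, q3, q4, q6, q7}.
Read '2': q0→∅, q1→{q4, q5, q6}, q2→{q2, q4}, q3→{q1, q2, q6}, q4→{q2, q5, q7}, q6→{q1}, q7→{q4, q5}; now {q1, q2, q4, q5, q6, q7}.
The final set {q1, q2, q4, q5, q6, q7} contains the accepting states q2, q7.

Yes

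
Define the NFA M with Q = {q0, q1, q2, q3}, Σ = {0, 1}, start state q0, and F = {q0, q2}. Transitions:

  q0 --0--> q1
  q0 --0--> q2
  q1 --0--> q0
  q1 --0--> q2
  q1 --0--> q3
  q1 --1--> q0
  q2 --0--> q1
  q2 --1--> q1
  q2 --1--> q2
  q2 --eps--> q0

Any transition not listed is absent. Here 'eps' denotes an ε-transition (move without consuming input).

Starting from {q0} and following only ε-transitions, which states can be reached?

Begin with {q0}.
No ε-moves leave this set, so the closure equals the set itself.

{q0}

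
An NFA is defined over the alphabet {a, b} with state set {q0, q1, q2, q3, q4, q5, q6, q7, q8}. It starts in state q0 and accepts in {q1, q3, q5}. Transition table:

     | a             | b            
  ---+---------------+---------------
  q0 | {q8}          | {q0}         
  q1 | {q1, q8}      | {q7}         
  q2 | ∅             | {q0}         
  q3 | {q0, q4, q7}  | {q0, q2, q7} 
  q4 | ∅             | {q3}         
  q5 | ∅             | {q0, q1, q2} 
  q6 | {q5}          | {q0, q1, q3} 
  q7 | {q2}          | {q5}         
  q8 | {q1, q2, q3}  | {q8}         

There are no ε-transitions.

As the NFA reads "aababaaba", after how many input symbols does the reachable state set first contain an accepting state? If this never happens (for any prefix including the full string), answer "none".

2

Start in {q0}.
Read 'a': {q0} → {q8}.
Read 'a': {q8} → {q1, q2, q3}.
None of the earlier sets intersect F, but {q1, q2, q3} does.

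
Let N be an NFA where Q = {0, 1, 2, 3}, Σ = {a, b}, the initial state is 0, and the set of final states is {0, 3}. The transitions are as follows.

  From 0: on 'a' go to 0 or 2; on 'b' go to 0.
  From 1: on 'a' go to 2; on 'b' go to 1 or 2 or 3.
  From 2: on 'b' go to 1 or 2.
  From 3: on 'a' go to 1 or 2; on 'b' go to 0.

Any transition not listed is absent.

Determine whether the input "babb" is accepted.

Start in {0}.
Read 'b': {0} → {0}.
Read 'a': {0} → {0, 2}.
Read 'b': {0, 2} → {0, 1, 2}.
Read 'b': {0, 1, 2} → {0, 1, 2, 3}.
The final set {0, 1, 2, 3} contains the accepting states 0, 3.

Yes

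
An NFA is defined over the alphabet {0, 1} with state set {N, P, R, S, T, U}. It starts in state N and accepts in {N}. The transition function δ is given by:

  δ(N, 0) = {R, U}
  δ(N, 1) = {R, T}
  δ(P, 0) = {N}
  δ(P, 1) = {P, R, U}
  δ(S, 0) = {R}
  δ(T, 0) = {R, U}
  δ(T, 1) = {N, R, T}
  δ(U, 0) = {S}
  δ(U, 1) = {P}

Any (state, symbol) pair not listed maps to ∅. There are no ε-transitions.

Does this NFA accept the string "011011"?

Start in {N}.
Read '0': {N} → {R, U}.
Read '1': {R, U} → {P}.
Read '1': {P} → {P, R, U}.
Read '0': {P, R, U} → {N, S}.
Read '1': {N, S} → {R, T}.
Read '1': {R, T} → {N, R, T}.
The final set {N, R, T} contains the accepting state N.

Yes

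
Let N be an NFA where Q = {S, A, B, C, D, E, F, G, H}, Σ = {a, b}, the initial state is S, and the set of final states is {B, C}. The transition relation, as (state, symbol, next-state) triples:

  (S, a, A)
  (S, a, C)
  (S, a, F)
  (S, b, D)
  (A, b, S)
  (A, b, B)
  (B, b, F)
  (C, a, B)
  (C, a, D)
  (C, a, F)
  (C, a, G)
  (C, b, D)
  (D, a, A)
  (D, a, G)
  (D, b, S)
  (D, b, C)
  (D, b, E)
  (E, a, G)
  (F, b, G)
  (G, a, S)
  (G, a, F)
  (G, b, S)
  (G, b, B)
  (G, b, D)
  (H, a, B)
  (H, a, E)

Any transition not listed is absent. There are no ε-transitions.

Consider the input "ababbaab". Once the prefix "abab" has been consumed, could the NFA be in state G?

Yes

Start in {S}.
Read 'a': S→{A, C, F}; now {A, C, F}.
Read 'b': A→{S, B}, C→{D}, F→{G}; now {S, B, D, G}.
Read 'a': S→{A, C, F}, B→∅, D→{A, G}, G→{S, F}; now {S, A, C, F, G}.
Read 'b': S→{D}, A→{S, B}, C→{D}, F→{G}, G→{S, B, D}; now {S, B, D, G}.
State G is in {S, B, D, G}.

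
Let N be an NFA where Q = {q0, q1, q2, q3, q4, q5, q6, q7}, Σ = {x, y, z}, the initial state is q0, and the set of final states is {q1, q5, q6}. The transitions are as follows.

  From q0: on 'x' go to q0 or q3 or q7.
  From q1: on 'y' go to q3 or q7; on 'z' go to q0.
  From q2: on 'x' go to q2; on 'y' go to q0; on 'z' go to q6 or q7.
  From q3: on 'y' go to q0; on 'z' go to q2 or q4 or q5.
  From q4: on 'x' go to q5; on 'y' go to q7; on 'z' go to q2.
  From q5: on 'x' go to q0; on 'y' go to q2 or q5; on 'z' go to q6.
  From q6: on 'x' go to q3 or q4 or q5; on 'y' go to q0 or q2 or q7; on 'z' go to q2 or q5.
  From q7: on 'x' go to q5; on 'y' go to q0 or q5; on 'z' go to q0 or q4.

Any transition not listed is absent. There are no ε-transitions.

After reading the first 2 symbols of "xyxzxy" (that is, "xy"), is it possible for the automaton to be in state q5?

Yes

Start in {q0}.
Read 'x': q0→{q0, q3, q7}; now {q0, q3, q7}.
Read 'y': q0→∅, q3→{q0}, q7→{q0, q5}; now {q0, q5}.
State q5 is in {q0, q5}.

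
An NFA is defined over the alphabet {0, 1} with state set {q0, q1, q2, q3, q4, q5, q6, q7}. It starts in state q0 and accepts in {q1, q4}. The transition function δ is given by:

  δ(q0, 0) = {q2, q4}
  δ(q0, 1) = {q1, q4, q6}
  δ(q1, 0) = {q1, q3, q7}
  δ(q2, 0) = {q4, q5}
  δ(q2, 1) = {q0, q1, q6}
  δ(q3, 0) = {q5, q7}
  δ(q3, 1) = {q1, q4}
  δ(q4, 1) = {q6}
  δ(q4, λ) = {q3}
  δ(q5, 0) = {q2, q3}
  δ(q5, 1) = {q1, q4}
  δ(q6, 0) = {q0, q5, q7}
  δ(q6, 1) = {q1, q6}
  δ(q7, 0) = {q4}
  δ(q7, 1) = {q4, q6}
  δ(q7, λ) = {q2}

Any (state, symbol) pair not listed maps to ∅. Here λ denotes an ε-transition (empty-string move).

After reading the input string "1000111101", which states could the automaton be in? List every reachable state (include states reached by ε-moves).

Start in {q0}.
Read '1': q0→{q1, q4, q6}; union {q1, q4, q6}; ε-closure = {q1, q3, q4, q6}.
Read '0': q1→{q1, q3, q7}, q3→{q5, q7}, q4→∅, q6→{q0, q5, q7}; union {q0, q1, q3, q5, q7}; ε-closure = {q0, q1, q2, q3, q5, q7}.
Read '0': q0→{q2, q4}, q1→{q1, q3, q7}, q2→{q4, q5}, q3→{q5, q7}, q5→{q2, q3}, q7→{q4}; now {q1, q2, q3, q4, q5, q7}.
Read '0': q1→{q1, q3, q7}, q2→{q4, q5}, q3→{q5, q7}, q4→∅, q5→{q2, q3}, q7→{q4}; now {q1, q2, q3, q4, q5, q7}.
Read '1': q1→∅, q2→{q0, q1, q6}, q3→{q1, q4}, q4→{q6}, q5→{q1, q4}, q7→{q4, q6}; union {q0, q1, q4, q6}; ε-closure = {q0, q1, q3, q4, q6}.
Read '1': q0→{q1, q4, q6}, q1→∅, q3→{q1, q4}, q4→{q6}, q6→{q1, q6}; union {q1, q4, q6}; ε-closure = {q1, q3, q4, q6}.
Read '1': q1→∅, q3→{q1, q4}, q4→{q6}, q6→{q1, q6}; union {q1, q4, q6}; ε-closure = {q1, q3, q4, q6}.
Read '1': q1→∅, q3→{q1, q4}, q4→{q6}, q6→{q1, q6}; union {q1, q4, q6}; ε-closure = {q1, q3, q4, q6}.
Read '0': q1→{q1, q3, q7}, q3→{q5, q7}, q4→∅, q6→{q0, q5, q7}; union {q0, q1, q3, q5, q7}; ε-closure = {q0, q1, q2, q3, q5, q7}.
Read '1': q0→{q1, q4, q6}, q1→∅, q2→{q0, q1, q6}, q3→{q1, q4}, q5→{q1, q4}, q7→{q4, q6}; union {q0, q1, q4, q6}; ε-closure = {q0, q1, q3, q4, q6}.

{q0, q1, q3, q4, q6}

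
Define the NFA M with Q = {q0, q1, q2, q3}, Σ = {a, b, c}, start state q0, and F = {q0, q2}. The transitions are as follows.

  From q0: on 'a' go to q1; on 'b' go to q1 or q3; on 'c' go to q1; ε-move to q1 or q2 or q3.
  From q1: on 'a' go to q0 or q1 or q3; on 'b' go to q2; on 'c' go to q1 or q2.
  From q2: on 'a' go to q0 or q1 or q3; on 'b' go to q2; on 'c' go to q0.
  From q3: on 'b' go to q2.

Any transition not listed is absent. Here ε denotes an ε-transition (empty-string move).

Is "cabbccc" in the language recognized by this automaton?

Start: ε-closure({q0}) = {q0, q1, q2, q3}.
Read 'c': q0→{q1}, q1→{q1, q2}, q2→{q0}, q3→∅; union {q0, q1, q2}; ε-closure = {q0, q1, q2, q3}.
Read 'a': q0→{q1}, q1→{q0, q1, q3}, q2→{q0, q1, q3}, q3→∅; union {q0, q1, q3}; ε-closure = {q0, q1, q2, q3}.
Read 'b': q0→{q1, q3}, q1→{q2}, q2→{q2}, q3→{q2}; now {q1, q2, q3}.
Read 'b': q1→{q2}, q2→{q2}, q3→{q2}; now {q2}.
Read 'c': q2→{q0}; union {q0}; ε-closure = {q0, q1, q2, q3}.
Read 'c': q0→{q1}, q1→{q1, q2}, q2→{q0}, q3→∅; union {q0, q1, q2}; ε-closure = {q0, q1, q2, q3}.
Read 'c': q0→{q1}, q1→{q1, q2}, q2→{q0}, q3→∅; union {q0, q1, q2}; ε-closure = {q0, q1, q2, q3}.
The final set {q0, q1, q2, q3} contains the accepting states q0, q2.

Yes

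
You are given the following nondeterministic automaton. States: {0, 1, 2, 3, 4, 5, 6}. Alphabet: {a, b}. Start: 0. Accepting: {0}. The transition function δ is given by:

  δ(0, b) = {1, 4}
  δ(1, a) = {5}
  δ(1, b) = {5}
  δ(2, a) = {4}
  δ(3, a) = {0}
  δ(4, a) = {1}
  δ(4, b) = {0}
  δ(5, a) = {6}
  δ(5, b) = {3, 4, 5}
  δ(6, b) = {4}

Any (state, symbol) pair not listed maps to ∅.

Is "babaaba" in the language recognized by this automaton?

Yes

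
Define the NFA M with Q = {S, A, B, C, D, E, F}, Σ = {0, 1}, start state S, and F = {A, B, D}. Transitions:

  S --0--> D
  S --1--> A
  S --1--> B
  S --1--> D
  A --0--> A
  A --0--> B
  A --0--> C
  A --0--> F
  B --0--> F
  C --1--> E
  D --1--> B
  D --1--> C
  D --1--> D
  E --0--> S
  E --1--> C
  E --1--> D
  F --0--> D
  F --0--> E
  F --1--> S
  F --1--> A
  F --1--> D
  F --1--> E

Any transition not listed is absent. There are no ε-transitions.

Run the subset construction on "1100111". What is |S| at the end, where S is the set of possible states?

Start in {S}.
Read '1': S→{A, B, D}; now {A, B, D}.
Read '1': A→∅, B→∅, D→{B, C, D}; now {B, C, D}.
Read '0': B→{F}, C→∅, D→∅; now {F}.
Read '0': F→{D, E}; now {D, E}.
Read '1': D→{B, C, D}, E→{C, D}; now {B, C, D}.
Read '1': B→∅, C→{E}, D→{B, C, D}; now {B, C, D, E}.
Read '1': B→∅, C→{E}, D→{B, C, D}, E→{C, D}; now {B, C, D, E}.
That set has 4 states.

4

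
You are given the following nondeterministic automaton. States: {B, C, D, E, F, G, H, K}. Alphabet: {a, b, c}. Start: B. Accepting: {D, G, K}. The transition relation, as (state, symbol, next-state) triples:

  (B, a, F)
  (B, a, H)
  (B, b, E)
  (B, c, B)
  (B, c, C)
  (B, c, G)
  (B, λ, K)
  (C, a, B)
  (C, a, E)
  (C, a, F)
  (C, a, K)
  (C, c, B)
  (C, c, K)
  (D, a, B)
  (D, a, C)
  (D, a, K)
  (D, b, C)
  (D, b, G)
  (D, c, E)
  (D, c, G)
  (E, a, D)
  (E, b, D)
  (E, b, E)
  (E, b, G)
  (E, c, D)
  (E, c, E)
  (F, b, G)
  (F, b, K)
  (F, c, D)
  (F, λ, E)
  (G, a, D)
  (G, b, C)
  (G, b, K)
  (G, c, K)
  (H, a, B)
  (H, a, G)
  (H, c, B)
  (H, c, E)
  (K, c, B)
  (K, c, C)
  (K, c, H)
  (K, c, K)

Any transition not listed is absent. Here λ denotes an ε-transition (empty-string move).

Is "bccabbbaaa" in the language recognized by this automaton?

Yes

Start: ε-closure({B}) = {B, K}.
Read 'b': {B, K} → {E}.
Read 'c': {E} → {D, E}.
Read 'c': {D, E} → {D, E, G}.
Read 'a': {D, E, G} → {B, C, D, K}.
Read 'b': {B, C, D, K} → {C, E, G}.
Read 'b': {C, E, G} → {C, D, E, G, K}.
Read 'b': {C, D, E, G, K} → {C, D, E, G, K}.
Read 'a': {C, D, E, G, K} → {B, C, D, E, F, K}.
Read 'a': {B, C, D, E, F, K} → {B, C, D, E, F, H, K}.
Read 'a': {B, C, D, E, F, H, K} → {B, C, D, E, F, G, H, K}.
The final set {B, C, D, E, F, G, H, K} contains the accepting states D, G, K.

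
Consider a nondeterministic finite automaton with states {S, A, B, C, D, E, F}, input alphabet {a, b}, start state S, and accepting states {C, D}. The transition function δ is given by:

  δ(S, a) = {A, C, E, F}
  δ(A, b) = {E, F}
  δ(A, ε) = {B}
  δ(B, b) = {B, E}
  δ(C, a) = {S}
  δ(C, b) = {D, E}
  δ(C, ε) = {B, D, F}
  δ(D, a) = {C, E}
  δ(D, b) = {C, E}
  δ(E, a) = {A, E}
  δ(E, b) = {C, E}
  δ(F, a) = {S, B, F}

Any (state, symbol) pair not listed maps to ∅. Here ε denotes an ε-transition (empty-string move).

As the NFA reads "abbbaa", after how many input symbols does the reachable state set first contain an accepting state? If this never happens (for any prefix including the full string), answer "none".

Start in {S}.
Read 'a': S→{A, C, E, F}; union {A, C, E, F}; ε-closure = {A, B, C, D, E, F}.
None of the earlier sets intersect F, but {A, B, C, D, E, F} does.

1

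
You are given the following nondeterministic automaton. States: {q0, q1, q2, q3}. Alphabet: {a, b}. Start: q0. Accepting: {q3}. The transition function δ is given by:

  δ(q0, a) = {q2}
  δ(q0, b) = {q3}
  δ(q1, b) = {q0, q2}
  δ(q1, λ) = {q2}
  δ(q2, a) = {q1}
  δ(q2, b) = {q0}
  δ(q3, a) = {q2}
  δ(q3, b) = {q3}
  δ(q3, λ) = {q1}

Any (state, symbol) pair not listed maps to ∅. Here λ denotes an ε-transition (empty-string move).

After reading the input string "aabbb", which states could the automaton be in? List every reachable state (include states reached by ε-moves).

{q0, q1, q2, q3}

Start in {q0}.
Read 'a': {q0} → {q2}.
Read 'a': {q2} → {q1, q2}.
Read 'b': {q1, q2} → {q0, q2}.
Read 'b': {q0, q2} → {q0, q1, q2, q3}.
Read 'b': {q0, q1, q2, q3} → {q0, q1, q2, q3}.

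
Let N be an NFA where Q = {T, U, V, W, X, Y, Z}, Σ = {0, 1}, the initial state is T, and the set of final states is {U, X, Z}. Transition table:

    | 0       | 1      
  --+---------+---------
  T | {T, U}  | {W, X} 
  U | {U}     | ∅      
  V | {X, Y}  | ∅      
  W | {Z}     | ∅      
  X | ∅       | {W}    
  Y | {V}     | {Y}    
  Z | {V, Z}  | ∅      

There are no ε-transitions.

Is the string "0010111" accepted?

No

Start in {T}.
Read '0': T→{T, U}; now {T, U}.
Read '0': T→{T, U}, U→{U}; now {T, U}.
Read '1': T→{W, X}, U→∅; now {W, X}.
Read '0': W→{Z}, X→∅; now {Z}.
Read '1': Z→∅; now ∅.
The set is empty and remains empty for the remaining 2 symbols.
The final set ∅ contains no accepting state.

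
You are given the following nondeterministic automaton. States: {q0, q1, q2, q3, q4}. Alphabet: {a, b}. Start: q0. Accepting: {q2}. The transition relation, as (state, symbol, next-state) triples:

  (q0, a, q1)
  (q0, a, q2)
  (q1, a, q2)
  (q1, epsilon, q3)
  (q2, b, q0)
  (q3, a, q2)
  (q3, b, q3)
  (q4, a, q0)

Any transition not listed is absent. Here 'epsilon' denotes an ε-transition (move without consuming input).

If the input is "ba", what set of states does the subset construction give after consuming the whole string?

∅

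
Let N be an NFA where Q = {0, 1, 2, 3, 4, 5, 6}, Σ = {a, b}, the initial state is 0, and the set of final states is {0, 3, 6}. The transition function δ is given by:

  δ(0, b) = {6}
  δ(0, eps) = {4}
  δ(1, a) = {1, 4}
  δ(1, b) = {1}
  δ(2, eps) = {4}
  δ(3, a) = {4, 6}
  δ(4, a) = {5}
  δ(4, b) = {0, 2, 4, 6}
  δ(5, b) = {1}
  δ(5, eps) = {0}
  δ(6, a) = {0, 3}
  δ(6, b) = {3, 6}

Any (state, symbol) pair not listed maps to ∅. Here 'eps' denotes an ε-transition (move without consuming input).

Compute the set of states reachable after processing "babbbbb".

{0, 1, 2, 3, 4, 6}

Start: ε-closure({0}) = {0, 4}.
Read 'b': {0, 4} → {0, 2, 4, 6}.
Read 'a': {0, 2, 4, 6} → {0, 3, 4, 5}.
Read 'b': {0, 3, 4, 5} → {0, 1, 2, 4, 6}.
Read 'b': {0, 1, 2, 4, 6} → {0, 1, 2, 3, 4, 6}.
Read 'b': {0, 1, 2, 3, 4, 6} → {0, 1, 2, 3, 4, 6}.
Read 'b': {0, 1, 2, 3, 4, 6} → {0, 1, 2, 3, 4, 6}.
Read 'b': {0, 1, 2, 3, 4, 6} → {0, 1, 2, 3, 4, 6}.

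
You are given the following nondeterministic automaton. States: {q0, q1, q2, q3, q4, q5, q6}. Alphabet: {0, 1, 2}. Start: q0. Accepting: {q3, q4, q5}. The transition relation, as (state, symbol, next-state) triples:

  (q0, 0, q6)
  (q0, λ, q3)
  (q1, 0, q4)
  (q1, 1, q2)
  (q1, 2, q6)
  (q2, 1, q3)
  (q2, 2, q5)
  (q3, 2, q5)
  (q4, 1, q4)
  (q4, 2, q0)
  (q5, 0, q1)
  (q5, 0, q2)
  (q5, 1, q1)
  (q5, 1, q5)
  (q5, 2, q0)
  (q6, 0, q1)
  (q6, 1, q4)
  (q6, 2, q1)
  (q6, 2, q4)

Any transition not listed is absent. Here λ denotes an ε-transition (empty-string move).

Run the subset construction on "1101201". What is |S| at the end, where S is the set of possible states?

0

Start: ε-closure({q0}) = {q0, q3}.
Read '1': {q0, q3} → ∅.
The set is empty and remains empty for the remaining 6 symbols.
That set has 0 states.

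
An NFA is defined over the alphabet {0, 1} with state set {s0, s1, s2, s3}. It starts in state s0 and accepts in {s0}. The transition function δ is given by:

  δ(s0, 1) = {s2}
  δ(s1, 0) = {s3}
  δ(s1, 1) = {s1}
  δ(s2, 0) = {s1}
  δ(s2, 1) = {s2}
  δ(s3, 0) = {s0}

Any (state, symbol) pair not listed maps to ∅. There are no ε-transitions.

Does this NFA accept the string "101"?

No

Start in {s0}.
Read '1': s0→{s2}; now {s2}.
Read '0': s2→{s1}; now {s1}.
Read '1': s1→{s1}; now {s1}.
The final set {s1} contains no accepting state.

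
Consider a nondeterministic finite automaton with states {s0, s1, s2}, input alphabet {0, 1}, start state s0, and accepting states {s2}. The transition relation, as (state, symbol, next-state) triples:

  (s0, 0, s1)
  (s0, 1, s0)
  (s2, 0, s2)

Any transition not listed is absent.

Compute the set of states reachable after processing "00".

Start in {s0}.
Read '0': s0→{s1}; now {s1}.
Read '0': s1→∅; now ∅.

∅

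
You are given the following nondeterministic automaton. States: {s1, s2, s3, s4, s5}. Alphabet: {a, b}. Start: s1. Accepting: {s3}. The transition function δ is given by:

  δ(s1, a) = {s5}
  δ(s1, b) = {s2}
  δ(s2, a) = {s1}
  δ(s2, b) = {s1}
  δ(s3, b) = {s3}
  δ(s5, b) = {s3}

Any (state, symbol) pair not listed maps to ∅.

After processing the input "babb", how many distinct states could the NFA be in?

Start in {s1}.
Read 'b': s1→{s2}; now {s2}.
Read 'a': s2→{s1}; now {s1}.
Read 'b': s1→{s2}; now {s2}.
Read 'b': s2→{s1}; now {s1}.
That set has 1 state.

1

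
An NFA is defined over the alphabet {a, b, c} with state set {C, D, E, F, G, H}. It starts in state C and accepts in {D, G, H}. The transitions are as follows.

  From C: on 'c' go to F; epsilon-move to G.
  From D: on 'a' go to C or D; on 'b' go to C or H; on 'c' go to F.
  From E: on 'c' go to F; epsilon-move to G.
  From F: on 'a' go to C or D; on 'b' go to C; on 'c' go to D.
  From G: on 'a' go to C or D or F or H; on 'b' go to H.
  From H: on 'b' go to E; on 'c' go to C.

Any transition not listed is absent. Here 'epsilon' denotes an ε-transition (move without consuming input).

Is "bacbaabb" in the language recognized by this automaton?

No

Start: ε-closure({C}) = {C, G}.
Read 'b': C→∅, G→{H}; now {H}.
Read 'a': H→∅; now ∅.
The set is empty and remains empty for the remaining 6 symbols.
The final set ∅ contains no accepting state.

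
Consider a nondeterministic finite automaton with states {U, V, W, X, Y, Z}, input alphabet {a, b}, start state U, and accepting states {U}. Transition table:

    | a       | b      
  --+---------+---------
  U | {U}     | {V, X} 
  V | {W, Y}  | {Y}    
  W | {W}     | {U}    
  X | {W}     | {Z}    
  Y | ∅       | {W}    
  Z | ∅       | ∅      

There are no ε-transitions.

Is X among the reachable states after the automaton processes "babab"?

Start in {U}.
Read 'b': {U} → {V, X}.
Read 'a': {V, X} → {W, Y}.
Read 'b': {W, Y} → {U, W}.
Read 'a': {U, W} → {U, W}.
Read 'b': {U, W} → {U, V, X}.
State X is in {U, V, X}.

Yes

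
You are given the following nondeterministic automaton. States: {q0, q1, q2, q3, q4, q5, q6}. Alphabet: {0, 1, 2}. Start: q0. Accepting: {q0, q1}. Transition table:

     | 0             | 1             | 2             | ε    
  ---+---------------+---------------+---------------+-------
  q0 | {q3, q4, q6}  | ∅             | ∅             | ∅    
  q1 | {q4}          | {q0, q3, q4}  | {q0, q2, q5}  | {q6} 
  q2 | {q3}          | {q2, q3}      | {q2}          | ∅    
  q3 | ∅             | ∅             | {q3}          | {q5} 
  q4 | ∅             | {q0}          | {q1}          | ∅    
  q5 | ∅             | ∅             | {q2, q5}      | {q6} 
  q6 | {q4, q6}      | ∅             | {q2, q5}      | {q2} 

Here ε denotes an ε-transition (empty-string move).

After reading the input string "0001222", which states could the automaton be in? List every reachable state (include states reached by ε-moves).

{q2, q3, q5, q6}

Start in {q0}.
Read '0': {q0} → {q2, q3, q4, q5, q6}.
Read '0': {q2, q3, q4, q5, q6} → {q2, q3, q4, q5, q6}.
Read '0': {q2, q3, q4, q5, q6} → {q2, q3, q4, q5, q6}.
Read '1': {q2, q3, q4, q5, q6} → {q0, q2, q3, q5, q6}.
Read '2': {q0, q2, q3, q5, q6} → {q2, q3, q5, q6}.
Read '2': {q2, q3, q5, q6} → {q2, q3, q5, q6}.
Read '2': {q2, q3, q5, q6} → {q2, q3, q5, q6}.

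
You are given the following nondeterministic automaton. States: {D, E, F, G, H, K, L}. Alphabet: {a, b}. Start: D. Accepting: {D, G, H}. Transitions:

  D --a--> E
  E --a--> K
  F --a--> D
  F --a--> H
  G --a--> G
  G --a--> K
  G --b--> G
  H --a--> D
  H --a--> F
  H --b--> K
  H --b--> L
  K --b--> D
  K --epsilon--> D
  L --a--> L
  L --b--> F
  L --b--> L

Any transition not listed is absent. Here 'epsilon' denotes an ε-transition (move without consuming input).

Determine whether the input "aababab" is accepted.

No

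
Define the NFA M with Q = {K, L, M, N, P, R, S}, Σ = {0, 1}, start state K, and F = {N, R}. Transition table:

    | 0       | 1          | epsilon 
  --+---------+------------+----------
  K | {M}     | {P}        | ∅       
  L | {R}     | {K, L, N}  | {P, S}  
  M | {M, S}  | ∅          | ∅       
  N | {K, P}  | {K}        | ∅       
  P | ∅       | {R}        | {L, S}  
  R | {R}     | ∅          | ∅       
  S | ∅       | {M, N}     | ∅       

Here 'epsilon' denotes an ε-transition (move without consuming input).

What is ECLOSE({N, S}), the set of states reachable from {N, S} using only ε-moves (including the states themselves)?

{N, S}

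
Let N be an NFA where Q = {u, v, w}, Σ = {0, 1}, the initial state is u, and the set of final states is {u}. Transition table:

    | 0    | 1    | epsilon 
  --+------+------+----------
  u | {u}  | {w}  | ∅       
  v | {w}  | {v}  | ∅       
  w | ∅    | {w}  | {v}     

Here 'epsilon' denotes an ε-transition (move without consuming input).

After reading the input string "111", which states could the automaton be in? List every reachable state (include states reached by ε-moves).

{v, w}

Start in {u}.
Read '1': u→{w}; union {w}; ε-closure = {v, w}.
Read '1': v→{v}, w→{w}; now {v, w}.
Read '1': v→{v}, w→{w}; now {v, w}.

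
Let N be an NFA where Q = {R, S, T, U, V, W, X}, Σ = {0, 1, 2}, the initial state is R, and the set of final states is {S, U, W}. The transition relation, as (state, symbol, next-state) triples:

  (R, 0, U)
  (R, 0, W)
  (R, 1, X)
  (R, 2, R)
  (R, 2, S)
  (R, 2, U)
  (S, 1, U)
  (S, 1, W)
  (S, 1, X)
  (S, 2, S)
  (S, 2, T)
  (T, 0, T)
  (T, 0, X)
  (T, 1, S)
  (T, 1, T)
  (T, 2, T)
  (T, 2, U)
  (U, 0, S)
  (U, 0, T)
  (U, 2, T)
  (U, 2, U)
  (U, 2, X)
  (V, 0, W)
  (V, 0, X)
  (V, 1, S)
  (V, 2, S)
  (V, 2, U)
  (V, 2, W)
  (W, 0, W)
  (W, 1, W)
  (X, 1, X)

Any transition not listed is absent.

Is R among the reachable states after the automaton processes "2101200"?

No

Start in {R}.
Read '2': R→{R, S, U}; now {R, S, U}.
Read '1': R→{X}, S→{U, W, X}, U→∅; now {U, W, X}.
Read '0': U→{S, T}, W→{W}, X→∅; now {S, T, W}.
Read '1': S→{U, W, X}, T→{S, T}, W→{W}; now {S, T, U, W, X}.
Read '2': S→{S, T}, T→{T, U}, U→{T, U, X}, W→∅, X→∅; now {S, T, U, X}.
Read '0': S→∅, T→{T, X}, U→{S, T}, X→∅; now {S, T, X}.
Read '0': S→∅, T→{T, X}, X→∅; now {T, X}.
State R is not in {T, X}.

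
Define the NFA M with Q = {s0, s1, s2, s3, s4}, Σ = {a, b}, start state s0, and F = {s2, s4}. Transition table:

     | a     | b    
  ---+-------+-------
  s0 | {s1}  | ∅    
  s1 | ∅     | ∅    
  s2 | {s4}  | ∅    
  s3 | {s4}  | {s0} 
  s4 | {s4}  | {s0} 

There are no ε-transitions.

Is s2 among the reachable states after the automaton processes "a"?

No

Start in {s0}.
Read 'a': {s0} → {s1}.
State s2 is not in {s1}.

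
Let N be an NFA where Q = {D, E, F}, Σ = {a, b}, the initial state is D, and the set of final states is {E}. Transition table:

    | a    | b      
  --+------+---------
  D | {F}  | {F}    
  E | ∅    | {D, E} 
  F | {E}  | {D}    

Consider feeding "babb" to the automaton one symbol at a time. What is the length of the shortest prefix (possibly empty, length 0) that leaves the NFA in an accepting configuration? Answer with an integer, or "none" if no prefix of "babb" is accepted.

2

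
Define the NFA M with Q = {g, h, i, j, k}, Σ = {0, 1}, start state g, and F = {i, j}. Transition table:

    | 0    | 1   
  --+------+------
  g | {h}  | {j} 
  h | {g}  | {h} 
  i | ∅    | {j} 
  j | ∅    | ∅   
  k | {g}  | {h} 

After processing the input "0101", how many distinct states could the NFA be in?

1

Start in {g}.
Read '0': g→{h}; now {h}.
Read '1': h→{h}; now {h}.
Read '0': h→{g}; now {g}.
Read '1': g→{j}; now {j}.
That set has 1 state.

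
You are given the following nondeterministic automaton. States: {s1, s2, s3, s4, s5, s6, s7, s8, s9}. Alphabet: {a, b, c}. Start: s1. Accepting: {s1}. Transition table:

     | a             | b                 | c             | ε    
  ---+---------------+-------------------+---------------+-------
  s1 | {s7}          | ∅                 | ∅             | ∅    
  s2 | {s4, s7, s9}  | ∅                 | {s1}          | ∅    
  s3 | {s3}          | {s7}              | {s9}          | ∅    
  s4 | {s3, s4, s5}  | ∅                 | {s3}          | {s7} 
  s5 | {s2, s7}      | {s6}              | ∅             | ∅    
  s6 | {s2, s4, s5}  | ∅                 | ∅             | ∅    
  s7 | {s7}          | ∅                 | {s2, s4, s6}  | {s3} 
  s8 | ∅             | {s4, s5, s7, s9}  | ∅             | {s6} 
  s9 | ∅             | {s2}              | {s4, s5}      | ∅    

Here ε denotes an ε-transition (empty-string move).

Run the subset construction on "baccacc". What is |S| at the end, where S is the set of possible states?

0

Start in {s1}.
Read 'b': s1→∅; now ∅.
The set is empty and remains empty for the remaining 6 symbols.
That set has 0 states.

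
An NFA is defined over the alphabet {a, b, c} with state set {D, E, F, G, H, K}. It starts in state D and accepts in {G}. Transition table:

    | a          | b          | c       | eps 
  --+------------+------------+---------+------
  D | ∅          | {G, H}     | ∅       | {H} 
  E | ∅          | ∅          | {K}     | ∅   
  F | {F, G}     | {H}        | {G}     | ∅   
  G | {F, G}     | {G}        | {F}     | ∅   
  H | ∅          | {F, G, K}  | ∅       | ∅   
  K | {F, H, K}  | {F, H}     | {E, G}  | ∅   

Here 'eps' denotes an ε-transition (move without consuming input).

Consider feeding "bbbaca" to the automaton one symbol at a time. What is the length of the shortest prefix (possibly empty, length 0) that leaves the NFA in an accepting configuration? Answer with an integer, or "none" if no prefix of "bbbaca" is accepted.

Start: ε-closure({D}) = {D, H}.
Read 'b': {D, H} → {F, G, H, K}.
None of the earlier sets intersect F, but {F, G, H, K} does.

1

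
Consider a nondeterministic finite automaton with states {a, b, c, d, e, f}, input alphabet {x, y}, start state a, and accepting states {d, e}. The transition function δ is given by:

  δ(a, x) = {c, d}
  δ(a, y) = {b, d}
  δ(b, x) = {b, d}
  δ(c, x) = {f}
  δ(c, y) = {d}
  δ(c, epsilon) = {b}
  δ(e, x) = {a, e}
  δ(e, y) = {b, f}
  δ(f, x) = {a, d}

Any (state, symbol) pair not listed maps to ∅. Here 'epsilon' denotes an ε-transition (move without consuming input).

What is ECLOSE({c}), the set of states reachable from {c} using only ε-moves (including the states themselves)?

Begin with {c}.
ε-move c → b; add b.

{b, c}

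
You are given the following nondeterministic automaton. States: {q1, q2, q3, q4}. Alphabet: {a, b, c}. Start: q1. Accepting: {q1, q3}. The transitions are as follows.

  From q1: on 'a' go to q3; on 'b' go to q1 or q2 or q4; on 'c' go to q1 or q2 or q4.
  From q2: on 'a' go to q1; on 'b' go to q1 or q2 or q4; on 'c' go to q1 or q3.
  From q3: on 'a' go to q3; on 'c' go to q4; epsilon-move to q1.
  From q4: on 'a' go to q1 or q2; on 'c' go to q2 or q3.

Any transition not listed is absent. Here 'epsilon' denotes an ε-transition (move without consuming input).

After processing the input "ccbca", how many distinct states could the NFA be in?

Start in {q1}.
Read 'c': {q1} → {q1, q2, q4}.
Read 'c': {q1, q2, q4} → {q1, q2, q3, q4}.
Read 'b': {q1, q2, q3, q4} → {q1, q2, q4}.
Read 'c': {q1, q2, q4} → {q1, q2, q3, q4}.
Read 'a': {q1, q2, q3, q4} → {q1, q2, q3}.
That set has 3 states.

3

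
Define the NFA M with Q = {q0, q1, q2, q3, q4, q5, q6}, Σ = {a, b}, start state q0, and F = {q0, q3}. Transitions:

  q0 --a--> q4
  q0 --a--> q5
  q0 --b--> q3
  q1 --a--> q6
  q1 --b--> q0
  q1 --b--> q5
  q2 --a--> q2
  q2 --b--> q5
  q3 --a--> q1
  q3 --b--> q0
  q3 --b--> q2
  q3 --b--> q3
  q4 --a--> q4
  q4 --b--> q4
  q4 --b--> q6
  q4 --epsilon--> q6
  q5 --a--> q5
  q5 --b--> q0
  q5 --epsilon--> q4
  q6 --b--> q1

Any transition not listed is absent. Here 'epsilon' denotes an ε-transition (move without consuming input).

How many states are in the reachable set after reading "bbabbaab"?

4

Start in {q0}.
Read 'b': {q0} → {q3}.
Read 'b': {q3} → {q0, q2, q3}.
Read 'a': {q0, q2, q3} → {q1, q2, q4, q5, q6}.
Read 'b': {q1, q2, q4, q5, q6} → {q0, q1, q4, q5, q6}.
Read 'b': {q0, q1, q4, q5, q6} → {q0, q1, q3, q4, q5, q6}.
Read 'a': {q0, q1, q3, q4, q5, q6} → {q1, q4, q5, q6}.
Read 'a': {q1, q4, q5, q6} → {q4, q5, q6}.
Read 'b': {q4, q5, q6} → {q0, q1, q4, q6}.
That set has 4 states.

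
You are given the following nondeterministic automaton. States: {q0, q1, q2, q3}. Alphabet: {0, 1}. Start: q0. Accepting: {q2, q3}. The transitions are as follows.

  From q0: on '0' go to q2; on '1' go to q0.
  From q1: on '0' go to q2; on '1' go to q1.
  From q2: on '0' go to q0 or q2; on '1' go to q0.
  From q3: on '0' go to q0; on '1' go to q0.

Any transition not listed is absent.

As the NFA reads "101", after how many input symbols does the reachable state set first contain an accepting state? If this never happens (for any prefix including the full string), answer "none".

2

Start in {q0}.
Read '1': {q0} → {q0}.
Read '0': {q0} → {q2}.
None of the earlier sets intersect F, but {q2} does.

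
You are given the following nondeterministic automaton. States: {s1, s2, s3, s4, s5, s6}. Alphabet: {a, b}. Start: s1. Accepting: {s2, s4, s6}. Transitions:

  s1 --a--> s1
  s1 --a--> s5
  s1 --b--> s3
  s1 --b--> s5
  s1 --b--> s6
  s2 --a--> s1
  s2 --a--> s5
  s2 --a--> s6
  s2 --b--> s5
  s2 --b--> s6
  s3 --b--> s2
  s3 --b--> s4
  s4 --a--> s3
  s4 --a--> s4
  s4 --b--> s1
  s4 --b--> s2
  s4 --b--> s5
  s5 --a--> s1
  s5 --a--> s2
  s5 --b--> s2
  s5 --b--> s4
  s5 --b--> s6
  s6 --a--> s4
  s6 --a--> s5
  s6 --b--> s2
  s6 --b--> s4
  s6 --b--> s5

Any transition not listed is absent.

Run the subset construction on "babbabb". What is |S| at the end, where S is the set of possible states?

Start in {s1}.
Read 'b': {s1} → {s3, s5, s6}.
Read 'a': {s3, s5, s6} → {s1, s2, s4, s5}.
Read 'b': {s1, s2, s4, s5} → {s1, s2, s3, s4, s5, s6}.
Read 'b': {s1, s2, s3, s4, s5, s6} → {s1, s2, s3, s4, s5, s6}.
Read 'a': {s1, s2, s3, s4, s5, s6} → {s1, s2, s3, s4, s5, s6}.
Read 'b': {s1, s2, s3, s4, s5, s6} → {s1, s2, s3, s4, s5, s6}.
Read 'b': {s1, s2, s3, s4, s5, s6} → {s1, s2, s3, s4, s5, s6}.
That set has 6 states.

6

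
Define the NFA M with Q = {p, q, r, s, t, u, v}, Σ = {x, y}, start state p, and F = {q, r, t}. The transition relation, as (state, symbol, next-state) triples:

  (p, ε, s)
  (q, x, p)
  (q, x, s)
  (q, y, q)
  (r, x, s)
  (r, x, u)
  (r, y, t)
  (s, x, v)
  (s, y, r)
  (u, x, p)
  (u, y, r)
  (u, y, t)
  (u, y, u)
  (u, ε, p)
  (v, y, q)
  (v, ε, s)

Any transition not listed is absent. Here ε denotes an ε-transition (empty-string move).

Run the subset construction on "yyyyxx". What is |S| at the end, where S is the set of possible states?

0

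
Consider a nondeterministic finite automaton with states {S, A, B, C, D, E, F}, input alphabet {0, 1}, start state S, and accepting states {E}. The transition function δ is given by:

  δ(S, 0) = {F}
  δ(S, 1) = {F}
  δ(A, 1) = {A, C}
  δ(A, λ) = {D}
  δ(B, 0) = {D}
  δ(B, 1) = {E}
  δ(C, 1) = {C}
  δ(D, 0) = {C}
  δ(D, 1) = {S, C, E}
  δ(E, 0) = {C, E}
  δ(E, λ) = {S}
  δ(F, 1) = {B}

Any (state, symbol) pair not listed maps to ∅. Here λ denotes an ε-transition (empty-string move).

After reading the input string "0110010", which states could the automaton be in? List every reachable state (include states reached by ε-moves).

{D}

Start in {S}.
Read '0': {S} → {F}.
Read '1': {F} → {B}.
Read '1': {B} → {S, E}.
Read '0': {S, E} → {S, C, E, F}.
Read '0': {S, C, E, F} → {S, C, E, F}.
Read '1': {S, C, E, F} → {B, C, F}.
Read '0': {B, C, F} → {D}.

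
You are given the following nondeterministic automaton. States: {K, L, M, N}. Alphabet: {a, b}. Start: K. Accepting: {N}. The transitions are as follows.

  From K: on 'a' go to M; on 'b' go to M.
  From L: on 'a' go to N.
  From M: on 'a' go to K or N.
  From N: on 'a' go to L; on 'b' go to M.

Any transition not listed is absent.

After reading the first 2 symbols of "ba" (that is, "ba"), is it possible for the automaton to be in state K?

Start in {K}.
Read 'b': K→{M}; now {M}.
Read 'a': M→{K, N}; now {K, N}.
State K is in {K, N}.

Yes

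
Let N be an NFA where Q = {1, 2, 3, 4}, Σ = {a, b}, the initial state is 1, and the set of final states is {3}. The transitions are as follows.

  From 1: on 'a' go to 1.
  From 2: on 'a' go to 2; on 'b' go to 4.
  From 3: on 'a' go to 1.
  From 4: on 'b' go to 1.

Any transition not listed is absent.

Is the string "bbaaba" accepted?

Start in {1}.
Read 'b': 1→∅; now ∅.
The set is empty and remains empty for the remaining 5 symbols.
The final set ∅ contains no accepting state.

No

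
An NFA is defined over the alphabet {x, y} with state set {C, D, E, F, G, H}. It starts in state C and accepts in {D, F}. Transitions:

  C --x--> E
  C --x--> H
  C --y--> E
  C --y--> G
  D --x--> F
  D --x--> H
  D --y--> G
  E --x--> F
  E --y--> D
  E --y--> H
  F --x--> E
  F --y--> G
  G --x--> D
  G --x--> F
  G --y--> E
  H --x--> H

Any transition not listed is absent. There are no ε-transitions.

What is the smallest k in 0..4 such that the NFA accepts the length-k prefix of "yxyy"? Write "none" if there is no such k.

Start in {C}.
Read 'y': C→{E, G}; now {E, G}.
Read 'x': E→{F}, G→{D, F}; now {D, F}.
None of the earlier sets intersect F, but {D, F} does.

2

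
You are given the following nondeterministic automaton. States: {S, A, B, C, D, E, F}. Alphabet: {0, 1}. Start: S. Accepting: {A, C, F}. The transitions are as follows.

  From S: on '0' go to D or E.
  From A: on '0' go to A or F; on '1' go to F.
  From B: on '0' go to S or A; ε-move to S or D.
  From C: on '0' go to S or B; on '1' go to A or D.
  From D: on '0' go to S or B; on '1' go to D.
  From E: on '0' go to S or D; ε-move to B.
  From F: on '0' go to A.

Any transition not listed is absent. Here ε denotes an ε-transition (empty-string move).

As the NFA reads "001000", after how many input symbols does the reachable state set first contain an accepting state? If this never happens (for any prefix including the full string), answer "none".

2

Start in {S}.
Read '0': {S} → {S, B, D, E}.
Read '0': {S, B, D, E} → {S, A, B, D, E}.
None of the earlier sets intersect F, but {S, A, B, D, E} does.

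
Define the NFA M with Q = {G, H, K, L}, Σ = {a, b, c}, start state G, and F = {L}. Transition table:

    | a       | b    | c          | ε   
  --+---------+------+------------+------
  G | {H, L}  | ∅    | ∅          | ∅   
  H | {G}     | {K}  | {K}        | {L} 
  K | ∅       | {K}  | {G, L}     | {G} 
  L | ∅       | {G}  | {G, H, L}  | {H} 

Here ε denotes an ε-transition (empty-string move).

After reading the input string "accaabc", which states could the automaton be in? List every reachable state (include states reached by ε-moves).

{G, H, L}

Start in {G}.
Read 'a': {G} → {H, L}.
Read 'c': {H, L} → {G, H, K, L}.
Read 'c': {G, H, K, L} → {G, H, K, L}.
Read 'a': {G, H, K, L} → {G, H, L}.
Read 'a': {G, H, L} → {G, H, L}.
Read 'b': {G, H, L} → {G, K}.
Read 'c': {G, K} → {G, H, L}.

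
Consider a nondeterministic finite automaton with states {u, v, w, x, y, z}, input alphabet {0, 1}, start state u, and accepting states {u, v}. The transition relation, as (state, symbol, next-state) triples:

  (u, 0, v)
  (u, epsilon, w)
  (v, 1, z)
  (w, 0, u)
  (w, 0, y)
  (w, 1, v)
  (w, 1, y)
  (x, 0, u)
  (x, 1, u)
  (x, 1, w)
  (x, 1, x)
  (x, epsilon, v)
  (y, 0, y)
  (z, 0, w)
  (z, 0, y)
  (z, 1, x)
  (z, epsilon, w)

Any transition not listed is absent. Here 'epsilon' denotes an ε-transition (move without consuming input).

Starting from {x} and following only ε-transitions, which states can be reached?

Begin with {x}.
ε-move x → v; add v.

{v, x}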